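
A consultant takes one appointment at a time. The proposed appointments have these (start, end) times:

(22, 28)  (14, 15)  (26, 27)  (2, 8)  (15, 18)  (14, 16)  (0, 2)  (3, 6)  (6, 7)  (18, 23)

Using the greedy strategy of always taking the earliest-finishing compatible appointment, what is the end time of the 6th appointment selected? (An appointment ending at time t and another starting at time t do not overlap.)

23

Order by finish time; keep every interval that doesn't clash with the previous kept one.
Sorted by end: (0,2)  (3,6)  (6,7)  (2,8)  (14,15)  (14,16)  (15,18)  (18,23)  (26,27)  (22,28)
take (0,2); take (3,6); take (6,7); take (14,15); skip (14,16); take (15,18); take (18,23); take (26,27); skip (22,28).
Selected: (0,2) (3,6) (6,7) (14,15) (15,18) (18,23) (26,27)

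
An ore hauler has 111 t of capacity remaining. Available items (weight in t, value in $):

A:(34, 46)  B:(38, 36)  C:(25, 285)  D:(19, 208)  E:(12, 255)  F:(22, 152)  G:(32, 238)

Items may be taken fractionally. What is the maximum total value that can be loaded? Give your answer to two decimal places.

Sort by value per unit weight and fill in that order.
Ratios (sorted): E 21.25, C 11.40, D 10.95, G 7.44, F 6.91, A 1.35, B 0.95
take E (12 @ 255); take C (25 @ 285); take D (19 @ 208); take G (32 @ 238); take F (22 @ 152); take 1/34 of A → 1.35. Capacity used 111/111.
Total value = 1139.35

1139.35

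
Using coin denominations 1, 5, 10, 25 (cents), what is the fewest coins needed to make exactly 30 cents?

Greedy: take as many of the largest coin as possible, then repeat with the remainder.
30 = 1×25 + 1×5
Total coins = 1 + 1 = 2

2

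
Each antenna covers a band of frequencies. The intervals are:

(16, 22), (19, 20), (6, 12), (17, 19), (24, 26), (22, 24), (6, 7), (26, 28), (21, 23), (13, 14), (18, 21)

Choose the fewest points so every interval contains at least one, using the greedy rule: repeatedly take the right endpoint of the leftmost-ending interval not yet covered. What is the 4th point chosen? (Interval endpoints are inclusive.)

23

Sorted: [6,7] [6,12] [13,14] [17,19] [19,20] [18,21] [16,22] [21,23] [22,24] [24,26] [26,28]
{[6,7],[6,12]} hit by 7; {[13,14]} hit by 14; {[17,19],[19,20],[18,21],[16,22]} hit by 19; {[21,23],[22,24]} hit by 23; {[24,26],[26,28]} hit by 26.
Points: 7, 14, 19, 23, 26 (5 total).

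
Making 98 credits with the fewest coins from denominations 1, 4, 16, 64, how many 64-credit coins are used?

1

Use the largest denomination that fits, subtract, and repeat.
98 − 1×64→34 − 2×16→2 − 2×1→0
Count of 64: 1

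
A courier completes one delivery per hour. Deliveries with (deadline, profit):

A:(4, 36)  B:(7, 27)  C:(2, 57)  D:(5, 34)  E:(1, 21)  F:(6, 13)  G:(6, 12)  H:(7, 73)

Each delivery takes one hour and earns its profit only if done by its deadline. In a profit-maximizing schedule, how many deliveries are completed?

7

Sort by profit descending; place each in the latest free slot ≤ its deadline.
By profit: H(d7,73), C(d2,57), A(d4,36), D(d5,34), B(d7,27), E(d1,21), F(d6,13), G(d6,12)
H→slot 7; C→slot 2; A→slot 4; D→slot 5; B→slot 6; E→slot 1; F→slot 3; G skipped.
7 of 8 scheduled.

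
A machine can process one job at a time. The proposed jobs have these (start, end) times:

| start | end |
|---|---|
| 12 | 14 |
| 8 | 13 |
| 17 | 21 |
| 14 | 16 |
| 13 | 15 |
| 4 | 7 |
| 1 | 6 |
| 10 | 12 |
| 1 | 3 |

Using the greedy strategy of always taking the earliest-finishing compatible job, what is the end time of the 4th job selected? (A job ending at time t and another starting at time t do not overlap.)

Order by finish time; keep every interval that doesn't clash with the previous kept one.
Sorted by end: (1,3)  (1,6)  (4,7)  (10,12)  (8,13)  (12,14)  (13,15)  (14,16)  (17,21)
take (1,3); skip (1,6); take (4,7); take (10,12); skip (8,13); take (12,14); skip (13,15); take (14,16); take (17,21).
Selected: (1,3) (4,7) (10,12) (12,14) (14,16) (17,21)

14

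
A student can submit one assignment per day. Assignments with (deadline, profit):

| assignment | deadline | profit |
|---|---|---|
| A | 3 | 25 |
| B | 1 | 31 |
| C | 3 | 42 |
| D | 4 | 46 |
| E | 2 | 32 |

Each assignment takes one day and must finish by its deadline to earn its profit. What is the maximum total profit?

151

By profit: D(d4,46), C(d3,42), E(d2,32), B(d1,31), A(d3,25)
D→slot 4; C→slot 3; E→slot 2; B→slot 1; A skipped.
Profit = 31 + 32 + 42 + 46 = 151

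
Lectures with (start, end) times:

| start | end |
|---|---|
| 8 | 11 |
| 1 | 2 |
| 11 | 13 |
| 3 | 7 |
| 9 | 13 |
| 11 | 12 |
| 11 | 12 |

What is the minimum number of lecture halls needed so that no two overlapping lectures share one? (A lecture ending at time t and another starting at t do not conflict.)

4

The answer is the maximum number of intervals overlapping at any instant.
Events (time:±→running): 1:+→1 2:-→0 3:+→1 7:-→0 8:+→1 9:+→2 11:-→1 11:+→2 11:+→3 11:+→4 … peak 4.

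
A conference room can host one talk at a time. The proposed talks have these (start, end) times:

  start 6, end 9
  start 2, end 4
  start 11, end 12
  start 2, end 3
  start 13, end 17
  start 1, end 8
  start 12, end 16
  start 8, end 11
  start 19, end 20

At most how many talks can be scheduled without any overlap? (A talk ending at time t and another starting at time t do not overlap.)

Sort by end time and greedily take each interval whose start is ≥ the last chosen end.
By end time: (2,3), (2,4), (1,8), (6,9), (8,11), (11,12), (12,16), (13,17), (19,20).
Pick (2,3); next start ≥ 3 → (6,9); next start ≥ 9 → (11,12); next start ≥ 12 → (12,16); next start ≥ 16 → (19,20).
Selected 5 talks.

5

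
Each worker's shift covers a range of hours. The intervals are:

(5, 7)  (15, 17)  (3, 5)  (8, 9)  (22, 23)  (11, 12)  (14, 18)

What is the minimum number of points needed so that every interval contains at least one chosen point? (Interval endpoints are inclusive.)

Sorted: [3,5] [5,7] [8,9] [11,12] [15,17] [14,18] [22,23]
{[3,5],[5,7]} hit by 5; {[8,9]} hit by 9; {[11,12]} hit by 12; {[15,17],[14,18]} hit by 17; {[22,23]} hit by 23.
Points: 5, 9, 12, 17, 23 (5 total).

5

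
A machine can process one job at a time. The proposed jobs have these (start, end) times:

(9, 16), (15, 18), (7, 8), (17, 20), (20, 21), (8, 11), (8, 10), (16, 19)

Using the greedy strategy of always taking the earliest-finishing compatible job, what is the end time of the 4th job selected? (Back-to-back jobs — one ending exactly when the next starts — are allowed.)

21

Greedy by earliest finish: after sorting by end time, pick each interval compatible with the last pick.
By end time: (7,8), (8,10), (8,11), (9,16), (15,18), (16,19), (17,20), (20,21).
Pick (7,8); next start ≥ 8 → (8,10); next start ≥ 10 → (15,18); next start ≥ 18 → (20,21).
Selected: (7,8) (8,10) (15,18) (20,21)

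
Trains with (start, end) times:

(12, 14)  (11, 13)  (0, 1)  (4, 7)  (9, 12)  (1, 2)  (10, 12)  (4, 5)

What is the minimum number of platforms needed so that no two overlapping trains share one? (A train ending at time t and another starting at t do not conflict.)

The answer is the maximum number of intervals overlapping at any instant.
Events (time:±→running): 0:+→1 1:-→0 1:+→1 2:-→0 4:+→1 4:+→2 5:-→1 7:-→0 9:+→1 10:+→2 11:+→3 … peak 3.

3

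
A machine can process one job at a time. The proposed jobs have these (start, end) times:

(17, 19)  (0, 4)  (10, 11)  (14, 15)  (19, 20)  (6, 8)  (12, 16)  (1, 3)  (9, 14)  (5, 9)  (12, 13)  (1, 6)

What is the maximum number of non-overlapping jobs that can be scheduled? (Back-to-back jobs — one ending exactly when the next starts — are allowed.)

Order by finish time; keep every interval that doesn't clash with the previous kept one.
By end time: (1,3), (0,4), (1,6), (6,8), (5,9), (10,11), (12,13), (9,14), (14,15), (12,16), (17,19), (19,20).
Pick (1,3); next start ≥ 3 → (6,8); next start ≥ 8 → (10,11); next start ≥ 11 → (12,13); next start ≥ 13 → (14,15); next start ≥ 15 → (17,19); next start ≥ 19 → (19,20).
Selected 7 jobs.

7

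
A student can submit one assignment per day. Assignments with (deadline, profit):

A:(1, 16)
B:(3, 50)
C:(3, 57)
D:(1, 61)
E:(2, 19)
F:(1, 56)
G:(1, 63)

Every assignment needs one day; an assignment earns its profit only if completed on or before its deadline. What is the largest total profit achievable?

Take jobs in profit order; each goes to the latest open slot no later than its deadline.
By profit: G(d1,63), D(d1,61), C(d3,57), F(d1,56), B(d3,50), E(d2,19), A(d1,16)
G→slot 1; D skipped; C→slot 3; F skipped; B→slot 2; E skipped; A skipped.
Profit = 63 + 50 + 57 = 170

170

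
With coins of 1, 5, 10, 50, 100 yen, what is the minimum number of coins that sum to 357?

7

357 = 3×100 + 1×50 + 1×5 + 2×1
Total coins = 3 + 1 + 1 + 2 = 7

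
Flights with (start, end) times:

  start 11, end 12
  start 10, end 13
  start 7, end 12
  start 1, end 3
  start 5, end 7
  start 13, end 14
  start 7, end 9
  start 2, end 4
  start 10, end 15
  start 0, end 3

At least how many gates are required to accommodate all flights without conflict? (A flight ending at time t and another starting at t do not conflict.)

4

Count concurrent intervals with a sweep; the peak is the room count.
starts: [0, 1, 2, 5, 7, 7, 10, 10, 11, 13]
ends:   [3, 3, 4, 7, 9, 12, 12, 13, 14, 15]
s0→1 s1→2 s2→3 e3→2 e3→1 e4→0 s5→1 e7→0 s7→1 s7→2 e9→1 s10→2 s10→3 s11→4  — peak 4.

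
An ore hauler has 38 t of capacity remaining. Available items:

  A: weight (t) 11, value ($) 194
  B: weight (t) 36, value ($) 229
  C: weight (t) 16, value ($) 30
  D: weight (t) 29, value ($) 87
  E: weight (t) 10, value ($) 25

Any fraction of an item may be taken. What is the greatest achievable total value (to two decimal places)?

365.75

Sort by value per unit weight and fill in that order.
Ratios (sorted): A 17.64, B 6.36, D 3.00, E 2.50, C 1.88
take A (11 @ 194); take 27/36 of B → 171.75. Capacity used 38/38.
Total value = 365.75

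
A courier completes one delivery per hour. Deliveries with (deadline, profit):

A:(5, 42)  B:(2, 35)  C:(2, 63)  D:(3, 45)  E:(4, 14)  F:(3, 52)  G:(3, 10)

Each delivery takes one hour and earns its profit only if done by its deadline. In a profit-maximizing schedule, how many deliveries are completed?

Take jobs in profit order; each goes to the latest open slot no later than its deadline.
Profit order: C=63 F=52 D=45 A=42 B=35 E=14 G=10
Assign: C→slot 2, F→slot 3, D→slot 1, A→slot 5, B skipped, E→slot 4, G skipped.
Slots: [1:D] [2:C] [3:F] [4:E] [5:A]
5 of 7 scheduled.

5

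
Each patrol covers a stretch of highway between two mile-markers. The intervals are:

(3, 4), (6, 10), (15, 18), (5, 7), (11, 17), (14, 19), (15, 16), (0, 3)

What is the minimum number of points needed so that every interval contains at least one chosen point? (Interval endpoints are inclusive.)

By right end: [0,3]  [3,4]  [5,7]  [6,10]  [15,16]  [11,17]  [15,18]  [14,19]
[0,3] uncovered → point at 3; [5,7] uncovered → point at 7; [15,16] uncovered → point at 16.
Points: 3, 7, 16 (3 total).

3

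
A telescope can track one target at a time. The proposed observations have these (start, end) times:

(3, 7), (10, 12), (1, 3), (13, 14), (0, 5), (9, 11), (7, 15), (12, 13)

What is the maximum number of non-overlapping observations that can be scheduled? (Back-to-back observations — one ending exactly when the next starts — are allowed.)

By end time: (1,3), (0,5), (3,7), (9,11), (10,12), (12,13), (13,14), (7,15).
Pick (1,3); next start ≥ 3 → (3,7); next start ≥ 7 → (9,11); next start ≥ 11 → (12,13); next start ≥ 13 → (13,14).
Selected 5 observations.

5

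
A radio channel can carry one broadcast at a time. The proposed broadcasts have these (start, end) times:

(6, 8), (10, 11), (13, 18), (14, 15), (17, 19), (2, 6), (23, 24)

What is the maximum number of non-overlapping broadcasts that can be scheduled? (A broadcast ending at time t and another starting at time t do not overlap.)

Order by finish time; keep every interval that doesn't clash with the previous kept one.
By end time: (2,6), (6,8), (10,11), (14,15), (13,18), (17,19), (23,24).
Pick (2,6); next start ≥ 6 → (6,8); next start ≥ 8 → (10,11); next start ≥ 11 → (14,15); next start ≥ 15 → (17,19); next start ≥ 19 → (23,24).
Selected 6 broadcasts.

6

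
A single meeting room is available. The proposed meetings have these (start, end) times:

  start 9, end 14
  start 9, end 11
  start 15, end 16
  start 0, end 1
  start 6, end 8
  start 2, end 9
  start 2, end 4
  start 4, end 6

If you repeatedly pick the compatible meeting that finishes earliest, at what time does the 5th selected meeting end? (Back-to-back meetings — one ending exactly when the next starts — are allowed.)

By end time: (0,1), (2,4), (4,6), (6,8), (2,9), (9,11), (9,14), (15,16).
Pick (0,1); next start ≥ 1 → (2,4); next start ≥ 4 → (4,6); next start ≥ 6 → (6,8); next start ≥ 8 → (9,11); next start ≥ 11 → (15,16).
Selected: (0,1) (2,4) (4,6) (6,8) (9,11) (15,16)

11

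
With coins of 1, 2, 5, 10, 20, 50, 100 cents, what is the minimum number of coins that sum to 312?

5

Greedy: take as many of the largest coin as possible, then repeat with the remainder.
312 = 3×100 + 1×10 + 1×2
Total coins = 3 + 1 + 1 = 5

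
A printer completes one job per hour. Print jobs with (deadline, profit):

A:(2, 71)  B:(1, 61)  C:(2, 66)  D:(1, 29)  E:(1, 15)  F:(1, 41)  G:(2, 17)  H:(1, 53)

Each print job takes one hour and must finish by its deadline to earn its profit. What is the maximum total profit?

Take jobs in profit order; each goes to the latest open slot no later than its deadline.
By profit: A(d2,71), C(d2,66), B(d1,61), H(d1,53), F(d1,41), D(d1,29), G(d2,17), E(d1,15)
A→slot 2; C→slot 1; B skipped; H skipped; F skipped; D skipped; G skipped; E skipped.
Profit = 66 + 71 = 137

137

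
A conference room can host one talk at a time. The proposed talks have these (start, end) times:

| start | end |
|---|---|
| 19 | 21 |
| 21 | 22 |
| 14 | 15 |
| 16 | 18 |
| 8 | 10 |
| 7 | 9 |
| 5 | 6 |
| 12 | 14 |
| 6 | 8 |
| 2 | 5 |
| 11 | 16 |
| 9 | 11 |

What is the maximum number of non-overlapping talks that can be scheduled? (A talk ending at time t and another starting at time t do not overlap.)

9

Order by finish time; keep every interval that doesn't clash with the previous kept one.
By end time: (2,5), (5,6), (6,8), (7,9), (8,10), (9,11), (12,14), (14,15), (11,16), (16,18), (19,21), (21,22).
Pick (2,5); next start ≥ 5 → (5,6); next start ≥ 6 → (6,8); next start ≥ 8 → (8,10); next start ≥ 10 → (12,14); next start ≥ 14 → (14,15); next start ≥ 15 → (16,18); next start ≥ 18 → (19,21); next start ≥ 21 → (21,22).
Selected 9 talks.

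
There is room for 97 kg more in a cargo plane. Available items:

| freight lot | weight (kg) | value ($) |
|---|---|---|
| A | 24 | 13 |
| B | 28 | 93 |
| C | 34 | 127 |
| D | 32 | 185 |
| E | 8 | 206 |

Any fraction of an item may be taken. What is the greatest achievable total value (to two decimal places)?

594.39

Sort by value per unit weight and fill in that order.
Order: E (206/8=25.75) > D (185/32=5.78) > C (127/34=3.74) > B (93/28=3.32) > A (13/24=0.54)
Fill: take E (8 @ 206) → take D (32 @ 185) → take C (34 @ 127) → take 23/28 of B → 76.39; 97/97 used.
Total value = 594.39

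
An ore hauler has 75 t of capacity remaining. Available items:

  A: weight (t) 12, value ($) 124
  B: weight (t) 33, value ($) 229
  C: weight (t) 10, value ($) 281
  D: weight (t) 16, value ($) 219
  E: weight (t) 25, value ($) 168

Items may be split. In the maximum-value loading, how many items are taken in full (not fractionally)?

4

Ratios (sorted): C 28.10, D 13.69, A 10.33, B 6.94, E 6.72
take C (10 @ 281); take D (16 @ 219); take A (12 @ 124); take B (33 @ 229); take 4/25 of E → 26.88. Capacity used 75/75.
4 item(s) taken whole; one partial (take 4/25 of E).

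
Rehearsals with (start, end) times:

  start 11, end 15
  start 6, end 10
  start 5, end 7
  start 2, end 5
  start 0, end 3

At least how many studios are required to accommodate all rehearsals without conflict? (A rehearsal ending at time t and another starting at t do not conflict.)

2

Events (time:±→running): 0:+→1 2:+→2 … peak 2.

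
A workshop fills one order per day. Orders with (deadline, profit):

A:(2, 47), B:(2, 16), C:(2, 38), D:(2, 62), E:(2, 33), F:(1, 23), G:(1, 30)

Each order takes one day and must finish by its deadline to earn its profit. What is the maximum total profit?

Sort by profit descending; place each in the latest free slot ≤ its deadline.
Profit order: D=62 A=47 C=38 E=33 G=30 F=23 B=16
Assign: D→slot 2, A→slot 1, C skipped, E skipped, G skipped, F skipped, B skipped.
Slots: [1:A] [2:D]
Profit = 47 + 62 = 109

109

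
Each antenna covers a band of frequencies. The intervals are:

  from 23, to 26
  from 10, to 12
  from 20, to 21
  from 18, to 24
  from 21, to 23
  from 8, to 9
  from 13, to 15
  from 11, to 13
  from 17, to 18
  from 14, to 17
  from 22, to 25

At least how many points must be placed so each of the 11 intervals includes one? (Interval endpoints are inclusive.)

Process intervals by earliest right end; each time one isn't hit yet, stab at its right endpoint.
Sorted: [8,9] [10,12] [11,13] [13,15] [14,17] [17,18] [20,21] [21,23] [18,24] [22,25] [23,26]
{[8,9]} hit by 9; {[10,12],[11,13]} hit by 12; {[13,15],[14,17]} hit by 15; {[17,18]} hit by 18; {[20,21],[21,23],[18,24]} hit by 21; {[22,25],[23,26]} hit by 25.
Points: 9, 12, 15, 18, 21, 25 (6 total).

6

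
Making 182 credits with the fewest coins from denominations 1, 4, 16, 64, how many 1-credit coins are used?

2

182 − 2×64→54 − 3×16→6 − 1×4→2 − 2×1→0
Count of 1: 2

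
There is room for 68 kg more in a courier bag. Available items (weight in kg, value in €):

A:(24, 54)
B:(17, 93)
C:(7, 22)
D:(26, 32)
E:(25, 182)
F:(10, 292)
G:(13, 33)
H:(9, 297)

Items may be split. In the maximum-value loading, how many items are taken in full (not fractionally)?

5

Order: H (297/9=33.00) > F (292/10=29.20) > E (182/25=7.28) > B (93/17=5.47) > C (22/7=3.14) > G (33/13=2.54) > A (54/24=2.25) > D (32/26=1.23)
Fill: take H (9 @ 297) → take F (10 @ 292) → take E (25 @ 182) → take B (17 @ 93) → take C (7 @ 22); 68/68 used.
5 item(s) taken whole.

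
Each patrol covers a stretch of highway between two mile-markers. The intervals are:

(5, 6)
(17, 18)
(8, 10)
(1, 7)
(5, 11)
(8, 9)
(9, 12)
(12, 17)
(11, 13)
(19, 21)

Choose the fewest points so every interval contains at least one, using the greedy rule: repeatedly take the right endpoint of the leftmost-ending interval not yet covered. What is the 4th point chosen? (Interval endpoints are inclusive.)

18

Process intervals by earliest right end; each time one isn't hit yet, stab at its right endpoint.
Sorted: [5,6] [1,7] [8,9] [8,10] [5,11] [9,12] [11,13] [12,17] [17,18] [19,21]
{[5,6],[1,7]} hit by 6; {[8,9],[8,10],[5,11],[9,12]} hit by 9; {[11,13],[12,17]} hit by 13; {[17,18]} hit by 18; {[19,21]} hit by 21.
Points: 6, 9, 13, 18, 21 (5 total).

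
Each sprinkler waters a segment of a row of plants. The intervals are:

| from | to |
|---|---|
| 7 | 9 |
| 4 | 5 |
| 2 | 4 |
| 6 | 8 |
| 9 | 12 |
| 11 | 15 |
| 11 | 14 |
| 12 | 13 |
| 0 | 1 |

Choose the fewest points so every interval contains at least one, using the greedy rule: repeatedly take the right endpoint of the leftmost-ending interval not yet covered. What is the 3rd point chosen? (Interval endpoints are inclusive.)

8

Sorted: [0,1] [2,4] [4,5] [6,8] [7,9] [9,12] [12,13] [11,14] [11,15]
{[0,1]} hit by 1; {[2,4],[4,5]} hit by 4; {[6,8],[7,9]} hit by 8; {[9,12],[12,13],[11,14],[11,15]} hit by 12.
Points: 1, 4, 8, 12 (4 total).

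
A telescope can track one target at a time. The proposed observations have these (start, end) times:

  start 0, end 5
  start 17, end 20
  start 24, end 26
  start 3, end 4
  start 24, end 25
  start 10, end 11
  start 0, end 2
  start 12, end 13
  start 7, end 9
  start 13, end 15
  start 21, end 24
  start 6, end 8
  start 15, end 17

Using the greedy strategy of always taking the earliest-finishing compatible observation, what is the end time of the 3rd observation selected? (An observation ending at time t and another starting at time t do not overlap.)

8

Greedy by earliest finish: after sorting by end time, pick each interval compatible with the last pick.
By end time: (0,2), (3,4), (0,5), (6,8), (7,9), (10,11), (12,13), (13,15), (15,17), (17,20), (21,24), (24,25), (24,26).
Pick (0,2); next start ≥ 2 → (3,4); next start ≥ 4 → (6,8); next start ≥ 8 → (10,11); next start ≥ 11 → (12,13); next start ≥ 13 → (13,15); next start ≥ 15 → (15,17); next start ≥ 17 → (17,20); next start ≥ 20 → (21,24); next start ≥ 24 → (24,25).
Selected: (0,2) (3,4) (6,8) (10,11) (12,13) (13,15) (15,17) (17,20) (21,24) (24,25)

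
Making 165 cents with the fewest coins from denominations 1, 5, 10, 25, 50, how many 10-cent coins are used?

1

Use the largest denomination that fits, subtract, and repeat.
165 − 3×50→15 − 1×10→5 − 1×5→0
Count of 10: 1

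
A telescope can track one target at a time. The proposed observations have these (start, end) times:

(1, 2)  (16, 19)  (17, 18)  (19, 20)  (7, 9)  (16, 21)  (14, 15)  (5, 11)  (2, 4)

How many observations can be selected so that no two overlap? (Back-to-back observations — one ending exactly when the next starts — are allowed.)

Greedy by earliest finish: after sorting by end time, pick each interval compatible with the last pick.
Sorted by end: (1,2)  (2,4)  (7,9)  (5,11)  (14,15)  (17,18)  (16,19)  (19,20)  (16,21)
take (1,2); take (2,4); take (7,9); skip (5,11); take (14,15); take (17,18); take (19,20); skip (16,21).
Selected 6 observations.

6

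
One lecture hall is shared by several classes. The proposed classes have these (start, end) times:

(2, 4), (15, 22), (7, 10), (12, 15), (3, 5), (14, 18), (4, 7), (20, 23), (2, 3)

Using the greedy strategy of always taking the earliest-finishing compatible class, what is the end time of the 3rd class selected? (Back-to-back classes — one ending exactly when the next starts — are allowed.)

10

Sorted by end: (2,3)  (2,4)  (3,5)  (4,7)  (7,10)  (12,15)  (14,18)  (15,22)  (20,23)
take (2,3); take (3,5); skip (4,7); take (7,10); take (12,15); skip (14,18); take (15,22).
Selected: (2,3) (3,5) (7,10) (12,15) (15,22)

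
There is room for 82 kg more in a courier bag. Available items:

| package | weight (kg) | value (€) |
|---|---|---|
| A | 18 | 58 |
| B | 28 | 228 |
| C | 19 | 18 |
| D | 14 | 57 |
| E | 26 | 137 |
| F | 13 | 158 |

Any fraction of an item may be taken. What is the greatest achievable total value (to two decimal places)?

583.22

Ratios (sorted): F 12.15, B 8.14, E 5.27, D 4.07, A 3.22, C 0.95
take F (13 @ 158); take B (28 @ 228); take E (26 @ 137); take D (14 @ 57); take 1/18 of A → 3.22. Capacity used 82/82.
Total value = 583.22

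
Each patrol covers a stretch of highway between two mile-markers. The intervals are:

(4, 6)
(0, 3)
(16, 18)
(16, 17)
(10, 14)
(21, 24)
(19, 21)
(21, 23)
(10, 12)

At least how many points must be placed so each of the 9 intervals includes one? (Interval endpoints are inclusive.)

Sorted: [0,3] [4,6] [10,12] [10,14] [16,17] [16,18] [19,21] [21,23] [21,24]
{[0,3]} hit by 3; {[4,6]} hit by 6; {[10,12],[10,14]} hit by 12; {[16,17],[16,18]} hit by 17; {[19,21],[21,23],[21,24]} hit by 21.
Points: 3, 6, 12, 17, 21 (5 total).

5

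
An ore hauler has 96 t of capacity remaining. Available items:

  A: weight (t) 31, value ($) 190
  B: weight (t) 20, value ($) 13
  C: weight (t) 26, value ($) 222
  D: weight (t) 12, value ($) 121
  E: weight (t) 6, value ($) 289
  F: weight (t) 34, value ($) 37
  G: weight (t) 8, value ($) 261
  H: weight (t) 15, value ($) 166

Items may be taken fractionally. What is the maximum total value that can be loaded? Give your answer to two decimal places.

Sort by value per unit weight and fill in that order.
Ratios (sorted): E 48.17, G 32.62, H 11.07, D 10.08, C 8.54, A 6.13, F 1.09, B 0.65
take E (6 @ 289); take G (8 @ 261); take H (15 @ 166); take D (12 @ 121); take C (26 @ 222); take 29/31 of A → 177.74. Capacity used 96/96.
Total value = 1236.74

1236.74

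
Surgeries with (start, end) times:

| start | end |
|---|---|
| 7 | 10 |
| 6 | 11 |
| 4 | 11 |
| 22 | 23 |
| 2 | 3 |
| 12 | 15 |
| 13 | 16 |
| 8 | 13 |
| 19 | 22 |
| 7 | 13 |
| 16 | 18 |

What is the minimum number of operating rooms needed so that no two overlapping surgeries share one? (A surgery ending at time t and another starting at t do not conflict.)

5

Events (time:±→running): 2:+→1 3:-→0 4:+→1 6:+→2 7:+→3 7:+→4 8:+→5 … peak 5.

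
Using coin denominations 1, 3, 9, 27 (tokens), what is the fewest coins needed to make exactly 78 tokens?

78 − 2×27→24 − 2×9→6 − 2×3→0
Total coins = 2 + 2 + 2 = 6

6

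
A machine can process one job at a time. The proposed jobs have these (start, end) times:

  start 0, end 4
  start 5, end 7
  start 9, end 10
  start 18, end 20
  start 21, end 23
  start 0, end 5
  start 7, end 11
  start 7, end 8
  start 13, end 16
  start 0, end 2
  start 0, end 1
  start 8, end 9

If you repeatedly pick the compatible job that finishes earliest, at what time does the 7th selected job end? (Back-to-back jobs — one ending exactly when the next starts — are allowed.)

By end time: (0,1), (0,2), (0,4), (0,5), (5,7), (7,8), (8,9), (9,10), (7,11), (13,16), (18,20), (21,23).
Pick (0,1); next start ≥ 1 → (5,7); next start ≥ 7 → (7,8); next start ≥ 8 → (8,9); next start ≥ 9 → (9,10); next start ≥ 10 → (13,16); next start ≥ 16 → (18,20); next start ≥ 20 → (21,23).
Selected: (0,1) (5,7) (7,8) (8,9) (9,10) (13,16) (18,20) (21,23)

20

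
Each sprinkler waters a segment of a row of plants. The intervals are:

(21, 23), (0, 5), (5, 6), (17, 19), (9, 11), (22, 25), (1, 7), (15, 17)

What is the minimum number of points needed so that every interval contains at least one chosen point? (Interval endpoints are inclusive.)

4

Sort by right endpoint; whenever an interval is uncovered, place a point at its right end.
Sorted: [0,5] [5,6] [1,7] [9,11] [15,17] [17,19] [21,23] [22,25]
{[0,5],[5,6],[1,7]} hit by 5; {[9,11]} hit by 11; {[15,17],[17,19]} hit by 17; {[21,23],[22,25]} hit by 23.
Points: 5, 11, 17, 23 (4 total).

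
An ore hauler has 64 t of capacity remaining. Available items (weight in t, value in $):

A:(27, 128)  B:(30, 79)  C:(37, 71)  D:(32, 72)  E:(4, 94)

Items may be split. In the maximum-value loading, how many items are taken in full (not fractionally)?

Sort by value per unit weight and fill in that order.
Ratios (sorted): E 23.50, A 4.74, B 2.63, D 2.25, C 1.92
take E (4 @ 94); take A (27 @ 128); take B (30 @ 79); take 3/32 of D → 6.75. Capacity used 64/64.
3 item(s) taken whole; one partial (take 3/32 of D).

3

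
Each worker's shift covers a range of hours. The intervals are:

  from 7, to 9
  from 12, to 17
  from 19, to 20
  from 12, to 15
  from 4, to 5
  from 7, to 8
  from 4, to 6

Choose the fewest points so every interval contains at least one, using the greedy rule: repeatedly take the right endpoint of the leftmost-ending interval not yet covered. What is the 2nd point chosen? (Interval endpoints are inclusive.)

8

By right end: [4,5]  [4,6]  [7,8]  [7,9]  [12,15]  [12,17]  [19,20]
[4,5] uncovered → point at 5; [7,8] uncovered → point at 8; [12,15] uncovered → point at 15; [19,20] uncovered → point at 20.
Points: 5, 8, 15, 20 (4 total).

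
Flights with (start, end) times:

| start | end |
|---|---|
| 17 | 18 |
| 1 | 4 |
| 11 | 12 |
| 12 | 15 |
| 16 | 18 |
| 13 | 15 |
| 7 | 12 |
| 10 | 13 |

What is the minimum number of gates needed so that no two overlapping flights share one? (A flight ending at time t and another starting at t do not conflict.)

The answer is the maximum number of intervals overlapping at any instant.
Events (time:±→running): 1:+→1 4:-→0 7:+→1 10:+→2 11:+→3 … peak 3.

3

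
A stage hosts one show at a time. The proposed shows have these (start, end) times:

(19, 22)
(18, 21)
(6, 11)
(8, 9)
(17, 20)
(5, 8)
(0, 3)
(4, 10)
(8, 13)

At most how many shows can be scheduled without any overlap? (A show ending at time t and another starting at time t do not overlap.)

4

Greedy by earliest finish: after sorting by end time, pick each interval compatible with the last pick.
By end time: (0,3), (5,8), (8,9), (4,10), (6,11), (8,13), (17,20), (18,21), (19,22).
Pick (0,3); next start ≥ 3 → (5,8); next start ≥ 8 → (8,9); next start ≥ 9 → (17,20).
Selected 4 shows.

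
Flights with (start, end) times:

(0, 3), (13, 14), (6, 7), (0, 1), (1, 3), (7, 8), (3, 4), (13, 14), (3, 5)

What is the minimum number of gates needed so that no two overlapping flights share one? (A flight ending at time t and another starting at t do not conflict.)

2

The answer is the maximum number of intervals overlapping at any instant.
starts: [0, 0, 1, 3, 3, 6, 7, 13, 13]
ends:   [1, 3, 3, 4, 5, 7, 8, 14, 14]
s0→1 s0→2  — peak 2.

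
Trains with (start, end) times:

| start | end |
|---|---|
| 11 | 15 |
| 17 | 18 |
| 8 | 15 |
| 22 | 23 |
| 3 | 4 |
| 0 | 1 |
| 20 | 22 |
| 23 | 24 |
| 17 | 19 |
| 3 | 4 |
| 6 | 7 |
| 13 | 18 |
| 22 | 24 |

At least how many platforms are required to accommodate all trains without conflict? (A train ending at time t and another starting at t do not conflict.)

3

Count concurrent intervals with a sweep; the peak is the room count.
starts: [0, 3, 3, 6, 8, 11, 13, 17, 17, 20, 22, 22, 23]
ends:   [1, 4, 4, 7, 15, 15, 18, 18, 19, 22, 23, 24, 24]
s0→1 e1→0 s3→1 s3→2 e4→1 e4→0 s6→1 e7→0 s8→1 s11→2 s13→3  — peak 3.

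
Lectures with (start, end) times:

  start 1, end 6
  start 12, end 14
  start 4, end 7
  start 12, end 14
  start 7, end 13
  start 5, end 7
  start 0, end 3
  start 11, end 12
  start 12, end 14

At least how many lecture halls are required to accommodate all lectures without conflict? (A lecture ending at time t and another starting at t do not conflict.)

4

The answer is the maximum number of intervals overlapping at any instant.
starts: [0, 1, 4, 5, 7, 11, 12, 12, 12]
ends:   [3, 6, 7, 7, 12, 13, 14, 14, 14]
s0→1 s1→2 e3→1 s4→2 s5→3 e6→2 e7→1 e7→0 s7→1 s11→2 e12→1 s12→2 s12→3 s12→4  — peak 4.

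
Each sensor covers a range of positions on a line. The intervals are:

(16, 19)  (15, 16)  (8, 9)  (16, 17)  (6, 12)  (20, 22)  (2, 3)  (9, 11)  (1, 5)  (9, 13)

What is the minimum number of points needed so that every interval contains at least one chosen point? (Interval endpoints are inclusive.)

Process intervals by earliest right end; each time one isn't hit yet, stab at its right endpoint.
Sorted: [2,3] [1,5] [8,9] [9,11] [6,12] [9,13] [15,16] [16,17] [16,19] [20,22]
{[2,3],[1,5]} hit by 3; {[8,9],[9,11],[6,12],[9,13]} hit by 9; {[15,16],[16,17],[16,19]} hit by 16; {[20,22]} hit by 22.
Points: 3, 9, 16, 22 (4 total).

4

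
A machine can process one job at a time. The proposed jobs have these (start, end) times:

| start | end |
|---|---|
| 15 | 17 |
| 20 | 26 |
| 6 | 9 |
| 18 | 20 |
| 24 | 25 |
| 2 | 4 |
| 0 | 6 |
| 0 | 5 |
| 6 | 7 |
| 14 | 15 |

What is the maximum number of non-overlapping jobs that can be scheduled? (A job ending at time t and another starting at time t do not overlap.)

6

By end time: (2,4), (0,5), (0,6), (6,7), (6,9), (14,15), (15,17), (18,20), (24,25), (20,26).
Pick (2,4); next start ≥ 4 → (6,7); next start ≥ 7 → (14,15); next start ≥ 15 → (15,17); next start ≥ 17 → (18,20); next start ≥ 20 → (24,25).
Selected 6 jobs.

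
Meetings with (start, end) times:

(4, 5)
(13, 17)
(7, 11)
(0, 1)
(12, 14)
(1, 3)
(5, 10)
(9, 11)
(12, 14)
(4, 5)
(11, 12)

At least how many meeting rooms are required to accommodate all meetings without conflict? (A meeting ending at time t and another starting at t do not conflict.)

3

Count concurrent intervals with a sweep; the peak is the room count.
starts: [0, 1, 4, 4, 5, 7, 9, 11, 12, 12, 13]
ends:   [1, 3, 5, 5, 10, 11, 11, 12, 14, 14, 17]
s0→1 e1→0 s1→1 e3→0 s4→1 s4→2 e5→1 e5→0 s5→1 s7→2 s9→3  — peak 3.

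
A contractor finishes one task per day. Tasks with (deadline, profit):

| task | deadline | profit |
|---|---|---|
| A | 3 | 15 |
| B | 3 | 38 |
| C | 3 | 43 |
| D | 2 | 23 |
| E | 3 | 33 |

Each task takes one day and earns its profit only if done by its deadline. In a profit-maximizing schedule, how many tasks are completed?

3

Profit order: C=43 B=38 E=33 D=23 A=15
Assign: C→slot 3, B→slot 2, E→slot 1, D skipped, A skipped.
Slots: [1:E] [2:B] [3:C]
3 of 5 scheduled.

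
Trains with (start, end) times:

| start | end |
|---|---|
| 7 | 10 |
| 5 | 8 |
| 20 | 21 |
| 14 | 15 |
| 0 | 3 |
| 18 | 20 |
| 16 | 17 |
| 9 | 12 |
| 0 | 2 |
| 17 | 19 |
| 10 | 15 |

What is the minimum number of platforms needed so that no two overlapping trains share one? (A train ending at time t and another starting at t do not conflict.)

2

starts: [0, 0, 5, 7, 9, 10, 14, 16, 17, 18, 20]
ends:   [2, 3, 8, 10, 12, 15, 15, 17, 19, 20, 21]
s0→1 s0→2  — peak 2.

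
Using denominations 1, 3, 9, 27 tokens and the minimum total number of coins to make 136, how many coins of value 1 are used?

136 − 5×27→1 − 1×1→0
Count of 1: 1

1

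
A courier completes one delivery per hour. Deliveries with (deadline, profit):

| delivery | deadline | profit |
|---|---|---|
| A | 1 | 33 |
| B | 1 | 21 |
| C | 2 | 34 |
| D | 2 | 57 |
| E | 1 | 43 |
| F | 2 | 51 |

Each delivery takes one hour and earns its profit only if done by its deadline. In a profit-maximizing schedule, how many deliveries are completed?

2

By profit: D(d2,57), F(d2,51), E(d1,43), C(d2,34), A(d1,33), B(d1,21)
D→slot 2; F→slot 1; E skipped; C skipped; A skipped; B skipped.
2 of 6 scheduled.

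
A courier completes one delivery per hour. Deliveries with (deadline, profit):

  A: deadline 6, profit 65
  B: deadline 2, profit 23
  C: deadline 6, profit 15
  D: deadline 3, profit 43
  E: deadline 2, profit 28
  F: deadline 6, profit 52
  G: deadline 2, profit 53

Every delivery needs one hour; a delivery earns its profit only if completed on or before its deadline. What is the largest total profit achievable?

Profit order: A=65 G=53 F=52 D=43 E=28 B=23 C=15
Assign: A→slot 6, G→slot 2, F→slot 5, D→slot 3, E→slot 1, B skipped, C→slot 4.
Slots: [1:E] [2:G] [3:D] [4:C] [5:F] [6:A]
Profit = 28 + 53 + 43 + 15 + 52 + 65 = 256

256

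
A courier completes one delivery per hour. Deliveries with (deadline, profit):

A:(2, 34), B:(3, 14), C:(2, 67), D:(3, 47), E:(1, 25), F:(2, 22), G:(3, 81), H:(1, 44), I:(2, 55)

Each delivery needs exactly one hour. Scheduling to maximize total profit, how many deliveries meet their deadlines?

Profit order: G=81 C=67 I=55 D=47 H=44 A=34 E=25 F=22 B=14
Assign: G→slot 3, C→slot 2, I→slot 1, D skipped, H skipped, A skipped, E skipped, F skipped, B skipped.
Slots: [1:I] [2:C] [3:G]
3 of 9 scheduled.

3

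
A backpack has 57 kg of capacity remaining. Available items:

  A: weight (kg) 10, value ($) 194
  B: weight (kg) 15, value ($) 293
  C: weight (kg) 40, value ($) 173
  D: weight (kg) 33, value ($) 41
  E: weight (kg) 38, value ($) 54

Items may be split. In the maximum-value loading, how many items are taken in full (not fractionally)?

2

Ratios (sorted): B 19.53, A 19.40, C 4.33, E 1.42, D 1.24
take B (15 @ 293); take A (10 @ 194); take 32/40 of C → 138.40. Capacity used 57/57.
2 item(s) taken whole; one partial (take 32/40 of C).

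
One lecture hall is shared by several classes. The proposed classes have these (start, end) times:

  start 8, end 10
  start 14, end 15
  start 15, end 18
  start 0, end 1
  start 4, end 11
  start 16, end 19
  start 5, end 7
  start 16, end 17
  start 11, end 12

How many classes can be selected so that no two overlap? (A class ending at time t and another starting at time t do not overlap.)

6

Greedy by earliest finish: after sorting by end time, pick each interval compatible with the last pick.
Sorted by end: (0,1)  (5,7)  (8,10)  (4,11)  (11,12)  (14,15)  (16,17)  (15,18)  (16,19)
take (0,1); take (5,7); take (8,10); take (11,12); take (14,15); take (16,17).
Selected 6 classes.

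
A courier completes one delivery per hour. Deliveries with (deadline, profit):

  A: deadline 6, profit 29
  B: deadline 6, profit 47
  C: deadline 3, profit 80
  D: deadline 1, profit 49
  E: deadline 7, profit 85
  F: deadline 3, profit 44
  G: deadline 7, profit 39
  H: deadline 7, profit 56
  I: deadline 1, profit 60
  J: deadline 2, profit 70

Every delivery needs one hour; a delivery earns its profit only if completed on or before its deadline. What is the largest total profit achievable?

Sort by profit descending; place each in the latest free slot ≤ its deadline.
Profit order: E=85 C=80 J=70 I=60 H=56 D=49 B=47 F=44 G=39 A=29
Assign: E→slot 7, C→slot 3, J→slot 2, I→slot 1, H→slot 6, D skipped, B→slot 5, F skipped, G→slot 4, A skipped.
Slots: [1:I] [2:J] [3:C] [4:G] [5:B] [6:H] [7:E]
Profit = 60 + 70 + 80 + 39 + 47 + 56 + 85 = 437

437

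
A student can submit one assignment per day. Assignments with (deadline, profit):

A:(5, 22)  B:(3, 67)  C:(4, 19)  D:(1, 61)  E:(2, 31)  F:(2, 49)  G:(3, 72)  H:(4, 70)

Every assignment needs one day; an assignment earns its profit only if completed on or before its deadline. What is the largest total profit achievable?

292

Profit order: G=72 H=70 B=67 D=61 F=49 E=31 A=22 C=19
Assign: G→slot 3, H→slot 4, B→slot 2, D→slot 1, F skipped, E skipped, A→slot 5, C skipped.
Slots: [1:D] [2:B] [3:G] [4:H] [5:A]
Profit = 61 + 67 + 72 + 70 + 22 = 292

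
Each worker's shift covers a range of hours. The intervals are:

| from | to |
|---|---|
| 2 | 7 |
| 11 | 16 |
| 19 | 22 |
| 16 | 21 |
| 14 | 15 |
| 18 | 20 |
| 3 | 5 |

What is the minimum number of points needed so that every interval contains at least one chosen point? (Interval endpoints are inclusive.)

3

Sort by right endpoint; whenever an interval is uncovered, place a point at its right end.
Sorted: [3,5] [2,7] [14,15] [11,16] [18,20] [16,21] [19,22]
{[3,5],[2,7]} hit by 5; {[14,15],[11,16]} hit by 15; {[18,20],[16,21],[19,22]} hit by 20.
Points: 5, 15, 20 (3 total).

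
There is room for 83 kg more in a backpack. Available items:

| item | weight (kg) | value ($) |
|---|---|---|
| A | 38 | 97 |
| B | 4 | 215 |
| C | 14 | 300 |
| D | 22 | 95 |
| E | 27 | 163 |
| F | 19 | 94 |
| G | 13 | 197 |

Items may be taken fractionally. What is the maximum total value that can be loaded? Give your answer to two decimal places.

994.91

Greedy by value/weight ratio, highest first.
Ratios (sorted): B 53.75, C 21.43, G 15.15, E 6.04, F 4.95, D 4.32, A 2.55
take B (4 @ 215); take C (14 @ 300); take G (13 @ 197); take E (27 @ 163); take F (19 @ 94); take 6/22 of D → 25.91. Capacity used 83/83.
Total value = 994.91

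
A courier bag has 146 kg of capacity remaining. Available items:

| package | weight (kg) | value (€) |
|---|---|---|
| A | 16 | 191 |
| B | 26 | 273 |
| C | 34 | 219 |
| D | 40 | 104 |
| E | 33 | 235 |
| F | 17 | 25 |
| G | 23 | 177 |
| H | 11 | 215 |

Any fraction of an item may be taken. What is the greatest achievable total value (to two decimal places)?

1317.80

Sort by value per unit weight and fill in that order.
Ratios (sorted): H 19.55, A 11.94, B 10.50, G 7.70, E 7.12, C 6.44, D 2.60, F 1.47
take H (11 @ 215); take A (16 @ 191); take B (26 @ 273); take G (23 @ 177); take E (33 @ 235); take C (34 @ 219); take 3/40 of D → 7.80. Capacity used 146/146.
Total value = 1317.80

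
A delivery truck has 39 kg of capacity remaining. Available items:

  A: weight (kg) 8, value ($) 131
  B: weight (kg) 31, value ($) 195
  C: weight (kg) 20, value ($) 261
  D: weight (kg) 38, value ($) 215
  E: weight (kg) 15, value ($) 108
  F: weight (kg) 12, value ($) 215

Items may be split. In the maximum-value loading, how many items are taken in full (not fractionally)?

Sort by value per unit weight and fill in that order.
Order: F (215/12=17.92) > A (131/8=16.38) > C (261/20=13.05) > E (108/15=7.20) > B (195/31=6.29) > D (215/38=5.66)
Fill: take F (12 @ 215) → take A (8 @ 131) → take 19/20 of C → 247.95; 39/39 used.
2 item(s) taken whole; one partial (take 19/20 of C).

2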